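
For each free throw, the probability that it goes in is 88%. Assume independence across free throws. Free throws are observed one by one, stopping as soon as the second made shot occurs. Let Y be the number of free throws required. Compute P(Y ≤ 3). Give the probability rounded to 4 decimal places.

Finishing within 3 free throws ⇔ at least 2 successes in the first 3. With X ~ Binomial(3, 0.88), P(Y ≤ 3) = 1 − P(X ≤ 1).
  k=0: C(3,0)·0.88^0·0.12^3 = 0.001728
  k=1: C(3,1)·0.88^1·0.12^2 = 0.038016
1 − 0.039744 = 0.960256

0.9603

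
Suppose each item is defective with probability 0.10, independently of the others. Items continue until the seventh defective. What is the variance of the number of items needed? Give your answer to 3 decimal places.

630.000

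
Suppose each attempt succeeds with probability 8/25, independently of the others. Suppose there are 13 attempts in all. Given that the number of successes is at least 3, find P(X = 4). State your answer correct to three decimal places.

0.278

X ~ Binomial(13, 0.32). Want P(X=4 | X≥3) = P(X=4) / P(X≥3).
P(X=4) = C(13,4)·0.32^4·0.68^9 = 0.23307
P(X≥3) = 1 − 0.00665 − 0.04066 − 0.11481 = 0.83788
Ratio = 0.23307 / 0.83788 = 0.27817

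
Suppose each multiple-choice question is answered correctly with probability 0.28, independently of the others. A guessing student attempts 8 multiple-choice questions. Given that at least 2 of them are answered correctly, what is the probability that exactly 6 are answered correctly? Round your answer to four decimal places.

X ~ Binomial(8, 0.28). Want P(X=6 | X≥2) = P(X=6) / P(X≥2).
P(X=6) = C(8,6)·0.28^6·0.72^2 = 0.006995
P(X≥2) = 1 − 0.072220 − 0.224686 = 0.703094
Ratio = 0.006995 / 0.703094 = 0.009949

0.0099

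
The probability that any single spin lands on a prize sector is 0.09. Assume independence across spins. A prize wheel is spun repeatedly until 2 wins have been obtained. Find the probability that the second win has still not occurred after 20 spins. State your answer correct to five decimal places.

Needing more than 20 spins ⇔ fewer than 2 successes in the first 20. With X ~ Binomial(20, 0.09), P(Y > 20) = P(X ≤ 1).
  k=0: C(20,0)·0.09^0·0.91^20 = 0.1516449
  k=1: C(20,1)·0.09^1·0.91^19 = 0.2999570
P(X ≤ 1) = 0.4516019

0.45160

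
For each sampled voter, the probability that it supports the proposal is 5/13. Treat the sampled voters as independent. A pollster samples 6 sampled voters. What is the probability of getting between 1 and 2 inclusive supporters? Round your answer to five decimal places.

0.52189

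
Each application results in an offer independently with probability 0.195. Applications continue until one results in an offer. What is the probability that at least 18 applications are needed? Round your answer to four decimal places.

0.0250

Y = number of applications to the first success; geometric, p = 0.195.
P(Y > 17) = P(first 17 all fail) = (1−p)^17 = 0.025034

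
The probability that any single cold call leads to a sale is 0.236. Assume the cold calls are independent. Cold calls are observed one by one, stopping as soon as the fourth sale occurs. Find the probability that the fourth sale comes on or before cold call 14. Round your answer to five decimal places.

0.42898

Finishing within 14 cold calls ⇔ at least 4 successes in the first 14. With X ~ Binomial(14, 0.236), P(Y ≤ 14) = 1 − P(X ≤ 3).
  k=0: C(14,0)·0.236^0·0.764^14 = 0.0230838
  k=1: C(14,1)·0.236^1·0.764^13 = 0.0998283
  k=2: C(14,2)·0.236^2·0.764^12 = 0.2004406
  k=3: C(14,3)·0.236^3·0.764^11 = 0.2476648
1 − 0.5710175 = 0.4289825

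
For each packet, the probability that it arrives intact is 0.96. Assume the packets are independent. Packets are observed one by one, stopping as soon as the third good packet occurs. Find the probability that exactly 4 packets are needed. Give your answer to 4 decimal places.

Y = trial on which the third success occurs; negative binomial, r=3, p=0.96.
P(Y=4) = C(3,2) · p^3 · (1−p)^1
= 3 · 0.88474 · 0.04 = 0.106168

0.1062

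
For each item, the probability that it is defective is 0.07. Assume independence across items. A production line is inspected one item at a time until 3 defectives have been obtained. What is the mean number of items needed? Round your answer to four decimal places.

42.8571

Y = total items until the third success; negative binomial with r=3, p=0.07.
E[Y] = r / p = 3 / 0.07 = 42.857143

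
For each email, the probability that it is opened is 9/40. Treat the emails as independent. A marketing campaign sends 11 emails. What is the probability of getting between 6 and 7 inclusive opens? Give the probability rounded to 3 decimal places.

0.020

X ~ Binomial(11, 0.225); P(6 ≤ X ≤ 7) = Σ C(11,k) p^k (1−p)^(11−k) over k:
  k=6: C(11,6)·0.225^6·0.775^5 = 0.01676
  k=7: C(11,7)·0.225^7·0.775^4 = 0.00348
Total = 0.02023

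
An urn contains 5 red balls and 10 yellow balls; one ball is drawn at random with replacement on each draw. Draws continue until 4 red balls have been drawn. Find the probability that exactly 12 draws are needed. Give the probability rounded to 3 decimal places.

Y = trial on which the fourth success occurs; negative binomial, r=4, p=0.333333.
P(Y=12) = C(11,3) · p^4 · (1−p)^8
= 165 · 0.012346 · 0.039018 = 0.07948

0.079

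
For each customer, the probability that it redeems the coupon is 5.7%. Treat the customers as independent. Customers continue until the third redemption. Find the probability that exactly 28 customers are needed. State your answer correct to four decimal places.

Y = trial on which the third success occurs; negative binomial, r=3, p=0.057.
P(Y=28) = C(27,2) · p^3 · (1−p)^25
= 351 · 0.00018519 · 0.23056 = 0.014987

0.0150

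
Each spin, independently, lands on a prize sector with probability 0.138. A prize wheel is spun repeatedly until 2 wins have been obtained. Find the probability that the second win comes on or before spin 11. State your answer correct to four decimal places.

Finishing within 11 spins ⇔ at least 2 successes in the first 11. With X ~ Binomial(11, 0.138), P(Y ≤ 11) = 1 − P(X ≤ 1).
  k=0: C(11,0)·0.138^0·0.862^11 = 0.195245
  k=1: C(11,1)·0.138^1·0.862^10 = 0.343831
1 − 0.539076 = 0.460924

0.4609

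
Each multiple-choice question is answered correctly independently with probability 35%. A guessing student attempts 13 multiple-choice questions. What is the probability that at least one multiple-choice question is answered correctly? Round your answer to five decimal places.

P(at least one) = 1 − P(none) = 1 − (1 − 0.35)^13
= 1 − 0.0036972 = 0.9963028

0.99630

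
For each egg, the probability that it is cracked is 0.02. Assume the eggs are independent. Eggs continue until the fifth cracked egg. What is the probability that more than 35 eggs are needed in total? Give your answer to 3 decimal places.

0.999

Needing more than 35 eggs ⇔ fewer than 5 successes in the first 35. With X ~ Binomial(35, 0.02), P(Y > 35) = P(X ≤ 4).
  k=0: C(35,0)·0.02^0·0.98^35 = 0.49307
  k=1: C(35,1)·0.02^1·0.98^34 = 0.35220
  k=2: C(35,2)·0.02^2·0.98^33 = 0.12219
  k=3: C(35,3)·0.02^3·0.98^32 = 0.02743
  k=4: C(35,4)·0.02^4·0.98^31 = 0.00448
P(X ≤ 4) = 0.99937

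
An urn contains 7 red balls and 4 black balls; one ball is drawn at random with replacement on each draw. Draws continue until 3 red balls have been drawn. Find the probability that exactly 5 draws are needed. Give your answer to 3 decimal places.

0.204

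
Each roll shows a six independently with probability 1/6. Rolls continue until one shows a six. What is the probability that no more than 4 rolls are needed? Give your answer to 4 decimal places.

0.5177

Y = number of rolls to the first success; geometric, p = 0.166667.
P(Y ≤ 4) = 1 − (1−p)^4 = 1 − 0.482253 = 0.517747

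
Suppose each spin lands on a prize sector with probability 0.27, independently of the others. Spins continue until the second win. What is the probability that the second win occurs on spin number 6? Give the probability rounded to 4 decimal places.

0.1035

Y = trial on which the second success occurs; negative binomial, r=2, p=0.27.
P(Y=6) = C(5,1) · p^2 · (1−p)^4
= 5 · 0.0729 · 0.28398 = 0.103512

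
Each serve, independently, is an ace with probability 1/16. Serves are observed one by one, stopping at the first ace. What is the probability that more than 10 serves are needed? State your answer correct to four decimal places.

Y = number of serves to the first success; geometric, p = 0.0625.
P(Y > 10) = P(first 10 all fail) = (1−p)^10 = 0.524460

0.5245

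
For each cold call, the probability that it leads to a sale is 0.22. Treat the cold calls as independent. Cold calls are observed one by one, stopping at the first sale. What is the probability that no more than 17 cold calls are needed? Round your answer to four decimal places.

0.9854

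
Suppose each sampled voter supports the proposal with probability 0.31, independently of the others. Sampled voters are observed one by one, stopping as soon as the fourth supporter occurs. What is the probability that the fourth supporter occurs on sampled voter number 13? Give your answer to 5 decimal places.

0.07203

Y = trial on which the fourth success occurs; negative binomial, r=4, p=0.31.
P(Y=13) = C(12,3) · p^4 · (1−p)^9
= 220 · 0.0092352 · 0.035452 = 0.0720296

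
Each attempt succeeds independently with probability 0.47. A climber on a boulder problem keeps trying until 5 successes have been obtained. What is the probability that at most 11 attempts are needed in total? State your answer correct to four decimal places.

0.6541

Finishing within 11 attempts ⇔ at least 5 successes in the first 11. With X ~ Binomial(11, 0.47), P(Y ≤ 11) = 1 − P(X ≤ 4).
  k=0: C(11,0)·0.47^0·0.53^11 = 0.000927
  k=1: C(11,1)·0.47^1·0.53^10 = 0.009042
  k=2: C(11,2)·0.47^2·0.53^9 = 0.040090
  k=3: C(11,3)·0.47^3·0.53^8 = 0.106656
  k=4: C(11,4)·0.47^4·0.53^7 = 0.189163
1 − 0.345878 = 0.654122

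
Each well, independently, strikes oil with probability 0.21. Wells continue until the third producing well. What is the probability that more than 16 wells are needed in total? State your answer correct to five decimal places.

Needing more than 16 wells ⇔ fewer than 3 successes in the first 16. With X ~ Binomial(16, 0.21), P(Y > 16) = P(X ≤ 2).
  k=0: C(16,0)·0.21^0·0.79^16 = 0.0230162
  k=1: C(16,1)·0.21^1·0.79^15 = 0.0978916
  k=2: C(16,2)·0.21^2·0.79^14 = 0.1951637
P(X ≤ 2) = 0.3160716

0.31607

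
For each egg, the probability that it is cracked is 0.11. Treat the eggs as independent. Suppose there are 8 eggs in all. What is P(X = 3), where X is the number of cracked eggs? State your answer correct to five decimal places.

0.04162

X ~ Binomial(n=8, p=0.11).
P(X=3) = C(8,3) · p^3 · (1−p)^5
= 56 · 0.001331 · 0.55841 = 0.0416213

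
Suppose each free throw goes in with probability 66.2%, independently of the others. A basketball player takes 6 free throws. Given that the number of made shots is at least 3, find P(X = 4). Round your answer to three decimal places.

0.368

X ~ Binomial(6, 0.662). Want P(X=4 | X≥3) = P(X=4) / P(X≥3).
P(X=4) = C(6,4)·0.662^4·0.338^2 = 0.32912
P(X≥3) = 1 − 0.00149 − 0.01752 − 0.08580 = 0.89519
Ratio = 0.32912 / 0.89519 = 0.36766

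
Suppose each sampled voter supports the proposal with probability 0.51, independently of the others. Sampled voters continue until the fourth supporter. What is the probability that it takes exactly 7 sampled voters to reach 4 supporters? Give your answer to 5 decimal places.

0.15918

Y = trial on which the fourth success occurs; negative binomial, r=4, p=0.51.
P(Y=7) = C(6,3) · p^4 · (1−p)^3
= 20 · 0.067652 · 0.11765 = 0.1591838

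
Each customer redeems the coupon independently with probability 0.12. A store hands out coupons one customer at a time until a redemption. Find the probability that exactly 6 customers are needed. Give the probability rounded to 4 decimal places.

0.0633

Geometric (trials to first success), p = 0.12.
P(Y = 6) = (1−p)^5 · p = 0.52773 · 0.12 = 0.063328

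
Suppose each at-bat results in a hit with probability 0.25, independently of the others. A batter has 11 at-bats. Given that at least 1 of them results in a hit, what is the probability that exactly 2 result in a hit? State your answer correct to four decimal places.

X ~ Binomial(11, 0.25). Want P(X=2 | X≥1) = P(X=2) / P(X≥1).
P(X=2) = C(11,2)·0.25^2·0.75^9 = 0.258104
P(X≥1) = 1 − 0.042235 = 0.957765
Ratio = 0.258104 / 0.957765 = 0.269485

0.2695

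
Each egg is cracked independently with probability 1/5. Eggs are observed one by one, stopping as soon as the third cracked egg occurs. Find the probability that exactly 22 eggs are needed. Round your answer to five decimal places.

Y = trial on which the third success occurs; negative binomial, r=3, p=0.20.
P(Y=22) = C(21,2) · p^3 · (1−p)^19
= 210 · 0.008 · 0.014412 = 0.0242114

0.02421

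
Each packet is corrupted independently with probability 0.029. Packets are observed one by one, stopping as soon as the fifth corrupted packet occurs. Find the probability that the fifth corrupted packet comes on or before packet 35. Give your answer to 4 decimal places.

0.0032

Finishing within 35 packets ⇔ at least 5 successes in the first 35. With X ~ Binomial(35, 0.029), P(Y ≤ 35) = 1 − P(X ≤ 4).
  k=0: C(35,0)·0.029^0·0.971^35 = 0.357004
  k=1: C(35,1)·0.029^1·0.971^34 = 0.373181
  k=2: C(35,2)·0.029^2·0.971^33 = 0.189473
  k=3: C(35,3)·0.029^3·0.971^32 = 0.062247
  k=4: C(35,4)·0.029^4·0.971^31 = 0.014873
1 − 0.996778 = 0.003222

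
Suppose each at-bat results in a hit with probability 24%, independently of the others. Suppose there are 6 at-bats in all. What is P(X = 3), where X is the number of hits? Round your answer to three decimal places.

0.121

X ~ Binomial(n=6, p=0.24).
P(X=3) = C(6,3) · p^3 · (1−p)^3
= 20 · 0.013824 · 0.43898 = 0.12137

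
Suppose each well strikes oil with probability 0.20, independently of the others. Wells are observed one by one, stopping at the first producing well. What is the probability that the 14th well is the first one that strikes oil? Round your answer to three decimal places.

Geometric (trials to first success), p = 0.20.
P(Y = 14) = (1−p)^13 · p = 0.054976 · 0.20 = 0.01100

0.011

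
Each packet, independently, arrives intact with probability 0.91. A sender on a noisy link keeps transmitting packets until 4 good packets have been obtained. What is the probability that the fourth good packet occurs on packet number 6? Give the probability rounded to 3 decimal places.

Y = trial on which the fourth success occurs; negative binomial, r=4, p=0.91.
P(Y=6) = C(5,3) · p^4 · (1−p)^2
= 10 · 0.68575 · 0.0081 = 0.05555

0.056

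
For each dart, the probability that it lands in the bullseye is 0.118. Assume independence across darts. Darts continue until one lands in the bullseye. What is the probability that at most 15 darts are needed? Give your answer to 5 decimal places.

Y = number of darts to the first success; geometric, p = 0.118.
P(Y ≤ 15) = 1 − (1−p)^15 = 1 − 0.1520648 = 0.8479352

0.84794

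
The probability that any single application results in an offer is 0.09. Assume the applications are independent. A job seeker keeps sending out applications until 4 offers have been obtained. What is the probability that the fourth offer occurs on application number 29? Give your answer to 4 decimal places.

Y = trial on which the fourth success occurs; negative binomial, r=4, p=0.09.
P(Y=29) = C(28,3) · p^4 · (1−p)^25
= 3276 · 6.561e-05 · 0.094631 = 0.020340

0.0203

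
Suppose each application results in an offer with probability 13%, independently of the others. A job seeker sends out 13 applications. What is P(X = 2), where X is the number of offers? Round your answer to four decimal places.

X ~ Binomial(n=13, p=0.13).
P(X=2) = C(13,2) · p^2 · (1−p)^11
= 78 · 0.0169 · 0.21613 = 0.284900

0.2849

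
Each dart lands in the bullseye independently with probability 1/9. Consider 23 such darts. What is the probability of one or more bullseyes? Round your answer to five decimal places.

0.93340

P(at least one) = 1 − P(none) = 1 − (1 − 0.111111)^23
= 1 − 0.0666027 = 0.9333973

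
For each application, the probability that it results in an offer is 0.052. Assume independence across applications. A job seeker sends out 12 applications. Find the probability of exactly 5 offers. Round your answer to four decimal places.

0.0002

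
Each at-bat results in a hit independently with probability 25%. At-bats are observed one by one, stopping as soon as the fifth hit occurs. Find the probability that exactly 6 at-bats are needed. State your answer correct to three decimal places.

Y = trial on which the fifth success occurs; negative binomial, r=5, p=0.25.
P(Y=6) = C(5,4) · p^5 · (1−p)^1
= 5 · 0.00097656 · 0.75 = 0.00366

0.004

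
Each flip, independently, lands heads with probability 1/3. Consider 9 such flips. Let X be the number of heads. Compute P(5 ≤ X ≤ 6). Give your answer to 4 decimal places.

X ~ Binomial(9, 0.333333); P(5 ≤ X ≤ 6) = Σ C(9,k) p^k (1−p)^(9−k) over k:
  k=5: C(9,5)·0.333333^5·0.666667^4 = 0.102423
  k=6: C(9,6)·0.333333^6·0.666667^3 = 0.034141
Total = 0.136565

0.1366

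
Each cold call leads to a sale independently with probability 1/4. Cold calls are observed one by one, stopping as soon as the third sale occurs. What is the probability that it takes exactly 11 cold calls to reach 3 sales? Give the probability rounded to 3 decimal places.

Y = trial on which the third success occurs; negative binomial, r=3, p=0.25.
P(Y=11) = C(10,2) · p^3 · (1−p)^8
= 45 · 0.015625 · 0.10011 = 0.07039

0.070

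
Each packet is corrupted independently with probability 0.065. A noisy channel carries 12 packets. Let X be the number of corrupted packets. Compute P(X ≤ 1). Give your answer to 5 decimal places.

X ~ Binomial(12, 0.065); P(X ≤ 1) = Σ C(12,k) p^k (1−p)^(12−k) over k:
  k=0: C(12,0)·0.065^0·0.935^12 = 0.4464156
  k=1: C(12,1)·0.065^1·0.935^11 = 0.3724108
Total = 0.8188264

0.81883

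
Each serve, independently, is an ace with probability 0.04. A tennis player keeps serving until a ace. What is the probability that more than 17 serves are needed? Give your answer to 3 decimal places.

0.500

Y = number of serves to the first success; geometric, p = 0.04.
P(Y > 17) = P(first 17 all fail) = (1−p)^17 = 0.49959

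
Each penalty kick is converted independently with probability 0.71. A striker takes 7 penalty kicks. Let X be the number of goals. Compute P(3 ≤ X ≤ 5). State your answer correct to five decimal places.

0.62416

X ~ Binomial(7, 0.71); P(3 ≤ X ≤ 5) = Σ C(7,k) p^k (1−p)^(7−k) over k:
  k=3: C(7,3)·0.71^3·0.29^4 = 0.0886003
  k=4: C(7,4)·0.71^4·0.29^3 = 0.2169179
  k=5: C(7,5)·0.71^5·0.29^2 = 0.3186449
Total = 0.6241631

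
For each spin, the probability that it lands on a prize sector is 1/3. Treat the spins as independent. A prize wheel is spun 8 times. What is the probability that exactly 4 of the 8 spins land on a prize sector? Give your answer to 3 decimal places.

0.171

X ~ Binomial(n=8, p=0.333333).
P(X=4) = C(8,4) · p^4 · (1−p)^4
= 70 · 0.012346 · 0.19753 = 0.17071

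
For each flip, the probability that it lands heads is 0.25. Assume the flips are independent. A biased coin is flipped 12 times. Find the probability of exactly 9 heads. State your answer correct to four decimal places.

X ~ Binomial(n=12, p=0.25).
P(X=9) = C(12,9) · p^9 · (1−p)^3
= 220 · 3.8147e-06 · 0.42188 = 0.000354

0.0004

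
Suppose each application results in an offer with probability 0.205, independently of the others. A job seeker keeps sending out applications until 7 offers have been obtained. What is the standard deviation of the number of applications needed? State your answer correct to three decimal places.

11.507

Y = total applications until the seventh success; negative binomial with r=7, p=0.205.
SD(Y) = √[r(1−p)/p²] = √(132.42118) = 11.50744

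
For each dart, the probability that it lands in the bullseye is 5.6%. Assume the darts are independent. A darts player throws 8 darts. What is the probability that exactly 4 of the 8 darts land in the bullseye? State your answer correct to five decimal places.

0.00055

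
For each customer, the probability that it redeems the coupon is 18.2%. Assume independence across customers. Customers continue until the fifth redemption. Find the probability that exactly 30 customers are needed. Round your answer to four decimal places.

Y = trial on which the fifth success occurs; negative binomial, r=5, p=0.182.
P(Y=30) = C(29,4) · p^5 · (1−p)^25
= 23751 · 0.00019969 · 0.0065892 = 0.031252

0.0313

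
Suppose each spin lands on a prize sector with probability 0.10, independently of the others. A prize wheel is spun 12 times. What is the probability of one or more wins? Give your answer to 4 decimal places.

0.7176

P(at least one) = 1 − P(none) = 1 − (1 − 0.10)^12
= 1 − 0.282430 = 0.717570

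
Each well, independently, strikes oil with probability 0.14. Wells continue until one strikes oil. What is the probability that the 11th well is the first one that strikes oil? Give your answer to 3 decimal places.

Geometric (trials to first success), p = 0.14.
P(Y = 11) = (1−p)^10 · p = 0.2213 · 0.14 = 0.03098

0.031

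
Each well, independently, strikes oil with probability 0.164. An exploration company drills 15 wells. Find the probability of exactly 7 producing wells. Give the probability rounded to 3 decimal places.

X ~ Binomial(n=15, p=0.164).
P(X=7) = C(15,7) · p^7 · (1−p)^8
= 6435 · 3.1909e-06 · 0.23859 = 0.00490

0.005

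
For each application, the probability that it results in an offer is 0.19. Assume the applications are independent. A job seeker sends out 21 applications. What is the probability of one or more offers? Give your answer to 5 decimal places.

P(at least one) = 1 − P(none) = 1 − (1 − 0.19)^21
= 1 − 0.0119725 = 0.9880275

0.98803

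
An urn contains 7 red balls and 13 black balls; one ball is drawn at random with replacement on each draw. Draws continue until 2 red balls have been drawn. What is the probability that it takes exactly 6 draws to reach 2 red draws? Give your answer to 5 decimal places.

Y = trial on which the second success occurs; negative binomial, r=2, p=0.35.
P(Y=6) = C(5,1) · p^2 · (1−p)^4
= 5 · 0.1225 · 0.17851 = 0.1093351

0.10934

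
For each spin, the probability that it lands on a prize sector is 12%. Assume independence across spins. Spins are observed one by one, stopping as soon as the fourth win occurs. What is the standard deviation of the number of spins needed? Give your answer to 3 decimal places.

Y = total spins until the fourth success; negative binomial with r=4, p=0.12.
SD(Y) = √[r(1−p)/p²] = √(244.44444) = 15.63472

15.635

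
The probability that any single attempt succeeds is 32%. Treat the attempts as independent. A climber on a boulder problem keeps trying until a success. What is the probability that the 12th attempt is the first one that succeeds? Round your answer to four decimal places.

0.0046

Geometric (trials to first success), p = 0.32.
P(Y = 12) = (1−p)^11 · p = 0.014375 · 0.32 = 0.004600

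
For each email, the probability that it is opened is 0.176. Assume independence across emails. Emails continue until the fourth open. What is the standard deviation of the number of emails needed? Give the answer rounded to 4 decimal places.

10.3153

Y = total emails until the fourth success; negative binomial with r=4, p=0.176.
SD(Y) = √[r(1−p)/p²] = √(106.404959) = 10.315278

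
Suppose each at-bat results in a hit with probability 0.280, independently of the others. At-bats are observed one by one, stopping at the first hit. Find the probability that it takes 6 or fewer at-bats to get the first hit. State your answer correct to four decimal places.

0.8607

Y = number of at-bats to the first success; geometric, p = 0.28.
P(Y ≤ 6) = 1 − (1−p)^6 = 1 − 0.139314 = 0.860686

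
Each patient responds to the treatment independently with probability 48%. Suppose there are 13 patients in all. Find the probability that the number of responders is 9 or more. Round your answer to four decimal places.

0.1045

X ~ Binomial(13, 0.48); P(X ≥ 9) = Σ C(13,k) p^k (1−p)^(13−k) over k:
  k=9: C(13,9)·0.48^9·0.52^4 = 0.070712
  k=10: C(13,10)·0.48^10·0.52^3 = 0.026109
  k=11: C(13,11)·0.48^11·0.52^2 = 0.006573
  k=12: C(13,12)·0.48^12·0.52^1 = 0.001011
  k=13: C(13,13)·0.48^13·0.52^0 = 0.000072
Total = 0.104476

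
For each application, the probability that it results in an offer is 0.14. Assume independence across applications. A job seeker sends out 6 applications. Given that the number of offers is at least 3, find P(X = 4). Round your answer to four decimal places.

0.1080

X ~ Binomial(6, 0.14). Want P(X=4 | X≥3) = P(X=4) / P(X≥3).
P(X=4) = C(6,4)·0.14^4·0.86^2 = 0.004262
P(X≥3) = 1 − 0.404567 − 0.395159 − 0.160820 = 0.039454
Ratio = 0.004262 / 0.039454 = 0.108022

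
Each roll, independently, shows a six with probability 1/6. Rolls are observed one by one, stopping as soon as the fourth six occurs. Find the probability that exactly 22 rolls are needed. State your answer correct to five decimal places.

0.03855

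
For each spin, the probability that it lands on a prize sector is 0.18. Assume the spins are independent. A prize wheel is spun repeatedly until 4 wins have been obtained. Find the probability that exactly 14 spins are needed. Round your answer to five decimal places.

Y = trial on which the fourth success occurs; negative binomial, r=4, p=0.18.
P(Y=14) = C(13,3) · p^4 · (1−p)^10
= 286 · 0.0010498 · 0.13745 = 0.0412662

0.04127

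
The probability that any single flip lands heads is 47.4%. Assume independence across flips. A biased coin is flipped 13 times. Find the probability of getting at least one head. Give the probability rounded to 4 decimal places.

P(at least one) = 1 − P(none) = 1 − (1 − 0.474)^13
= 1 − 0.000236 = 0.999764

0.9998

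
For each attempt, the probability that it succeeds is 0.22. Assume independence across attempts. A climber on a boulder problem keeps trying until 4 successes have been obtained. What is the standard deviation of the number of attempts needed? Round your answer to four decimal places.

Y = total attempts until the fourth success; negative binomial with r=4, p=0.22.
SD(Y) = √[r(1−p)/p²] = √(64.462810) = 8.028874

8.0289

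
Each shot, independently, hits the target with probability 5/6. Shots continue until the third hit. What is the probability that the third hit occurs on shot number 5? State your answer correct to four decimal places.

0.0965

Y = trial on which the third success occurs; negative binomial, r=3, p=0.833333.
P(Y=5) = C(4,2) · p^3 · (1−p)^2
= 6 · 0.5787 · 0.027778 = 0.096451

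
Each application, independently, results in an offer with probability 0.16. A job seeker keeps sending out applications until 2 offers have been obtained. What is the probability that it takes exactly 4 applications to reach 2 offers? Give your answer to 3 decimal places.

Y = trial on which the second success occurs; negative binomial, r=2, p=0.16.
P(Y=4) = C(3,1) · p^2 · (1−p)^2
= 3 · 0.0256 · 0.7056 = 0.05419

0.054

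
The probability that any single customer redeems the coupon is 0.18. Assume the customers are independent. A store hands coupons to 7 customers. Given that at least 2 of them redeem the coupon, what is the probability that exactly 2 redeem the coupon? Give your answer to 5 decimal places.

0.68609

X ~ Binomial(7, 0.18). Want P(X=2 | X≥2) = P(X=2) / P(X≥2).
P(X=2) = C(7,2)·0.18^2·0.82^5 = 0.2522514
P(X≥2) = 1 − 0.2492855 − 0.3830484 = 0.3676661
Ratio = 0.2522514 / 0.3676661 = 0.6860882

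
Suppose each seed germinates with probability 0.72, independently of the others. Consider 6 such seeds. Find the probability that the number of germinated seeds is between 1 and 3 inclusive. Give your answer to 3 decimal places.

X ~ Binomial(6, 0.72); P(1 ≤ X ≤ 3) = Σ C(6,k) p^k (1−p)^(6−k) over k:
  k=1: C(6,1)·0.72^1·0.28^5 = 0.00743
  k=2: C(6,2)·0.72^2·0.28^4 = 0.04780
  k=3: C(6,3)·0.72^3·0.28^3 = 0.16387
Total = 0.21910

0.219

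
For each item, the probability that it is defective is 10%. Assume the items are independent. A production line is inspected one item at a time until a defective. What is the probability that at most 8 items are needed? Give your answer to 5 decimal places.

Y = number of items to the first success; geometric, p = 0.10.
P(Y ≤ 8) = 1 − (1−p)^8 = 1 − 0.4304672 = 0.5695328

0.56953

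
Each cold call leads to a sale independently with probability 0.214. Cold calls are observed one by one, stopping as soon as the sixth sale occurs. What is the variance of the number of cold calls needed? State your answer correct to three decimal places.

102.978

Y = total cold calls until the sixth success; negative binomial with r=6, p=0.214.
Var(Y) = r(1−p)/p² = 6·0.786 / 0.214² = 102.97843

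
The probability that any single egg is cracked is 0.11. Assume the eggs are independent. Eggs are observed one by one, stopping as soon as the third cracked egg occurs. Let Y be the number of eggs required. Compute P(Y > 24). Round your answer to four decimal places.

0.4992

Needing more than 24 eggs ⇔ fewer than 3 successes in the first 24. With X ~ Binomial(24, 0.11), P(Y > 24) = P(X ≤ 2).
  k=0: C(24,0)·0.11^0·0.89^24 = 0.061004
  k=1: C(24,1)·0.11^1·0.89^23 = 0.180956
  k=2: C(24,2)·0.11^2·0.89^22 = 0.257202
P(X ≤ 2) = 0.499163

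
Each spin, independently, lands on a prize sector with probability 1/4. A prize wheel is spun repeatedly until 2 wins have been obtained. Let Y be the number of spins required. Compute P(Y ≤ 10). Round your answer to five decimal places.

Finishing within 10 spins ⇔ at least 2 successes in the first 10. With X ~ Binomial(10, 0.25), P(Y ≤ 10) = 1 − P(X ≤ 1).
  k=0: C(10,0)·0.25^0·0.75^10 = 0.0563135
  k=1: C(10,1)·0.25^1·0.75^9 = 0.1877117
1 − 0.2440252 = 0.7559748

0.75597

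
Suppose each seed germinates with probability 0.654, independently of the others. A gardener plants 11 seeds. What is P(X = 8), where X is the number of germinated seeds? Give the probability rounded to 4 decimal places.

X ~ Binomial(n=11, p=0.654).
P(X=8) = C(11,8) · p^8 · (1−p)^3
= 165 · 0.033467 · 0.041422 = 0.228736

0.2287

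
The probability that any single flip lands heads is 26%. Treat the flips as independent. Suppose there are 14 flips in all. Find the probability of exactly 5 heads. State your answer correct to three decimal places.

0.158

X ~ Binomial(n=14, p=0.26).
P(X=5) = C(14,5) · p^5 · (1−p)^9
= 2002 · 0.0011881 · 0.06654 = 0.15828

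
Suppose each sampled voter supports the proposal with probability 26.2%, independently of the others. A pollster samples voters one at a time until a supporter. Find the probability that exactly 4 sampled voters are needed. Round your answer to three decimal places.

Geometric (trials to first success), p = 0.262.
P(Y = 4) = (1−p)^3 · p = 0.40195 · 0.262 = 0.10531

0.105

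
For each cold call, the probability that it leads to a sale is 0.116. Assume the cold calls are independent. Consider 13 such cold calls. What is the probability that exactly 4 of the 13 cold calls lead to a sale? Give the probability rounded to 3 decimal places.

0.043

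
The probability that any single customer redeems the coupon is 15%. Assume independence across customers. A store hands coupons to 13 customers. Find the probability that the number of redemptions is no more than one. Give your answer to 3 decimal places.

0.398

X ~ Binomial(13, 0.15); P(X ≤ 1) = Σ C(13,k) p^k (1−p)^(13−k) over k:
  k=0: C(13,0)·0.15^0·0.85^13 = 0.12091
  k=1: C(13,1)·0.15^1·0.85^12 = 0.27737
Total = 0.39828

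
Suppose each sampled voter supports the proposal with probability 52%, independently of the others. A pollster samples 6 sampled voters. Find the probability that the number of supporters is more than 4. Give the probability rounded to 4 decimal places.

0.1293

X ~ Binomial(6, 0.52); P(X ≥ 5) = Σ C(6,k) p^k (1−p)^(6−k) over k:
  k=5: C(6,5)·0.52^5·0.48^1 = 0.109499
  k=6: C(6,6)·0.52^6·0.48^0 = 0.019771
Total = 0.129269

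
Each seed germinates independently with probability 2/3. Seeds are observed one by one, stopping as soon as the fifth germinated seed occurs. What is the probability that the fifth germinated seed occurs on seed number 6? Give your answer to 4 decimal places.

0.2195

Y = trial on which the fifth success occurs; negative binomial, r=5, p=0.666667.
P(Y=6) = C(5,4) · p^5 · (1−p)^1
= 5 · 0.13169 · 0.33333 = 0.219479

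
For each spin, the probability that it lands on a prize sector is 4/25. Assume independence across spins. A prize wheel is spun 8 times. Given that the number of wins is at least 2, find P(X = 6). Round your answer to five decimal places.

X ~ Binomial(8, 0.16). Want P(X=6 | X≥2) = P(X=6) / P(X≥2).
P(X=6) = C(8,6)·0.16^6·0.84^2 = 0.0003315
P(X≥2) = 1 − 0.2478759 − 0.3777156 = 0.3744085
Ratio = 0.0003315 / 0.3744085 = 0.0008853

0.00089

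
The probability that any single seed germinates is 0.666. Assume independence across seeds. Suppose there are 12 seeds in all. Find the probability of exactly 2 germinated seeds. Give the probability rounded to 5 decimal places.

X ~ Binomial(n=12, p=0.666).
P(X=2) = C(12,2) · p^2 · (1−p)^10
= 66 · 0.44356 · 1.7277e-05 = 0.0005058

0.00051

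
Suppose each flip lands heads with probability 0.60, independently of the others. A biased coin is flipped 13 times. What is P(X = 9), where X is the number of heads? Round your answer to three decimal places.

X ~ Binomial(n=13, p=0.60).
P(X=9) = C(13,9) · p^9 · (1−p)^4
= 715 · 0.010078 · 0.0256 = 0.18446

0.184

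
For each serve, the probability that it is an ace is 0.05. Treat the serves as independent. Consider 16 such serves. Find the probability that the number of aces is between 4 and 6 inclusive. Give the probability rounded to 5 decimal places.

0.00700

X ~ Binomial(16, 0.05); P(4 ≤ X ≤ 6) = Σ C(16,k) p^k (1−p)^(16−k) over k:
  k=4: C(16,4)·0.05^4·0.95^12 = 0.0061466
  k=5: C(16,5)·0.05^5·0.95^11 = 0.0007764
  k=6: C(16,6)·0.05^6·0.95^10 = 0.0000749
Total = 0.0069979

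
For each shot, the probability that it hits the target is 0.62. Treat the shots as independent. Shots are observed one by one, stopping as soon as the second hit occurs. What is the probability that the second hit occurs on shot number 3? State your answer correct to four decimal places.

0.2921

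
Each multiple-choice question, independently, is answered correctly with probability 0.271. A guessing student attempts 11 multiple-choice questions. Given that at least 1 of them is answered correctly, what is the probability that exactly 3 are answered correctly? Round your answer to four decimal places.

0.2703

X ~ Binomial(11, 0.271). Want P(X=3 | X≥1) = P(X=3) / P(X≥1).
P(X=3) = C(11,3)·0.271^3·0.729^8 = 0.261946
P(X≥1) = 1 − 0.030903 = 0.969097
Ratio = 0.261946 / 0.969097 = 0.270299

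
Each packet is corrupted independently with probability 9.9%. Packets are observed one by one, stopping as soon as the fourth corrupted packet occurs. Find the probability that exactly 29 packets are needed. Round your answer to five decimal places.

0.02323

Y = trial on which the fourth success occurs; negative binomial, r=4, p=0.099.
P(Y=29) = C(28,3) · p^4 · (1−p)^25
= 3276 · 9.606e-05 · 0.073811 = 0.0232276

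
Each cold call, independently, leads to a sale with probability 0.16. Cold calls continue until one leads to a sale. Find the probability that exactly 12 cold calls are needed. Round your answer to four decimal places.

0.0235

Geometric (trials to first success), p = 0.16.
P(Y = 12) = (1−p)^11 · p = 0.14692 · 0.16 = 0.023507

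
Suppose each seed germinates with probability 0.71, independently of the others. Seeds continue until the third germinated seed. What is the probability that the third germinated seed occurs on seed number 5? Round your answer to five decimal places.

0.18060

Y = trial on which the third success occurs; negative binomial, r=3, p=0.71.
P(Y=5) = C(4,2) · p^3 · (1−p)^2
= 6 · 0.35791 · 0.0841 = 0.1806019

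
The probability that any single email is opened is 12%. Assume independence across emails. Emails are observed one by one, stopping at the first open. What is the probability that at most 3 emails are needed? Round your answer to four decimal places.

0.3185

Y = number of emails to the first success; geometric, p = 0.12.
P(Y ≤ 3) = 1 − (1−p)^3 = 1 − 0.681472 = 0.318528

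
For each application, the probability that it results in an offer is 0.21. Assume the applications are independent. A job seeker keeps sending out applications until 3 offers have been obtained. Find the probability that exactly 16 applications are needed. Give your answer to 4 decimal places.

0.0454

Y = trial on which the third success occurs; negative binomial, r=3, p=0.21.
P(Y=16) = C(15,2) · p^3 · (1−p)^13
= 105 · 0.009261 · 0.046682 = 0.045394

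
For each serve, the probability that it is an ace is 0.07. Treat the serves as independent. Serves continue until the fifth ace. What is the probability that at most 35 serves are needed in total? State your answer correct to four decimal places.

0.0948

Finishing within 35 serves ⇔ at least 5 successes in the first 35. With X ~ Binomial(35, 0.07), P(Y ≤ 35) = 1 − P(X ≤ 4).
  k=0: C(35,0)·0.07^0·0.93^35 = 0.078868
  k=1: C(35,1)·0.07^1·0.93^34 = 0.207772
  k=2: C(35,2)·0.07^2·0.93^33 = 0.265858
  k=3: C(35,3)·0.07^3·0.93^32 = 0.220119
  k=4: C(35,4)·0.07^4·0.93^31 = 0.132545
1 − 0.905163 = 0.094837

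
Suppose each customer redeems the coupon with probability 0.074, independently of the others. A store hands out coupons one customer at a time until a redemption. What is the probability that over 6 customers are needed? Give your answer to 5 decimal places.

0.63047

Y = number of customers to the first success; geometric, p = 0.074.
P(Y > 6) = P(first 6 all fail) = (1−p)^6 = 0.6304722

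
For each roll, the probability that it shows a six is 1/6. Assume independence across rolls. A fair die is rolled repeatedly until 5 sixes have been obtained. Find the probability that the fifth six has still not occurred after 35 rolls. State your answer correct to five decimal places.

0.28432

Needing more than 35 rolls ⇔ fewer than 5 successes in the first 35. With X ~ Binomial(35, 0.166667), P(Y > 35) = P(X ≤ 4).
  k=0: C(35,0)·0.166667^0·0.833333^35 = 0.0016930
  k=1: C(35,1)·0.166667^1·0.833333^34 = 0.0118510
  k=2: C(35,2)·0.166667^2·0.833333^33 = 0.0402933
  k=3: C(35,3)·0.166667^3·0.833333^32 = 0.0886454
  k=4: C(35,4)·0.166667^4·0.833333^31 = 0.1418326
P(X ≤ 4) = 0.2843153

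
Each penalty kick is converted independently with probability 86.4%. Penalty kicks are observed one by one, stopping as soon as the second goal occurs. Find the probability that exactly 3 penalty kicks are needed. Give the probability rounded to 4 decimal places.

Y = trial on which the second success occurs; negative binomial, r=2, p=0.864.
P(Y=3) = C(2,1) · p^2 · (1−p)^1
= 2 · 0.7465 · 0.136 = 0.203047

0.2030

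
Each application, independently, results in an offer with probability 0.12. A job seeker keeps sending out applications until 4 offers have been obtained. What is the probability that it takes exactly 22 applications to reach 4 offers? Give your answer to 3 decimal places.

0.028

Y = trial on which the fourth success occurs; negative binomial, r=4, p=0.12.
P(Y=22) = C(21,3) · p^4 · (1−p)^18
= 1330 · 0.00020736 · 0.10016 = 0.02762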